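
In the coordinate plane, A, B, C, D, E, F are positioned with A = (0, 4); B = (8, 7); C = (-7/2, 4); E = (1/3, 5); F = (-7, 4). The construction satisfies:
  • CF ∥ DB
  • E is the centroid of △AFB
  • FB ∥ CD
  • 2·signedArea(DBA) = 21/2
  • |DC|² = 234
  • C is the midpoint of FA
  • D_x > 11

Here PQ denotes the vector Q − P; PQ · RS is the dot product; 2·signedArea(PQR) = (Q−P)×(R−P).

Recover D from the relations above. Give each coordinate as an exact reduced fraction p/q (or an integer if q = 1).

1. D_x = 23/2  [CF ∥ DB ∩ FB ∥ CD]
2. D_y = 7  [CF ∥ DB ∩ FB ∥ CD]
   → D = (23/2, 7)

D = (23/2, 7)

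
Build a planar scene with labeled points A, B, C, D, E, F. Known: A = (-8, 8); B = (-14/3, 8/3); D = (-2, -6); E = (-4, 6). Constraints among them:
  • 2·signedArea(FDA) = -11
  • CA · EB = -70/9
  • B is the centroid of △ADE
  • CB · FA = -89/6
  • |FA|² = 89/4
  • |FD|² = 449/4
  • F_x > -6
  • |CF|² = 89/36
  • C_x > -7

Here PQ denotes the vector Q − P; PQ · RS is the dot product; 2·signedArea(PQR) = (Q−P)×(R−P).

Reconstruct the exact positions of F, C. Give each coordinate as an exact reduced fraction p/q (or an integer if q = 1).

C = (-19/3, 16/3)
F = (-11/2, 4)

1. F_x = -11/2  [line -14·x + -6·y + -53 = 0 ∩ |FA|² = 89/4]
2. F_y = 4  [line -14·x + -6·y + -53 = 0 ∩ |FA|² = 89/4]
   → F = (-11/2, 4)
3. C_x = -19/3  [CA · EB = -70/9 ∩ CB · FA = -89/6]
4. C_y = 16/3  [CA · EB = -70/9 ∩ CB · FA = -89/6]
   → C = (-19/3, 16/3)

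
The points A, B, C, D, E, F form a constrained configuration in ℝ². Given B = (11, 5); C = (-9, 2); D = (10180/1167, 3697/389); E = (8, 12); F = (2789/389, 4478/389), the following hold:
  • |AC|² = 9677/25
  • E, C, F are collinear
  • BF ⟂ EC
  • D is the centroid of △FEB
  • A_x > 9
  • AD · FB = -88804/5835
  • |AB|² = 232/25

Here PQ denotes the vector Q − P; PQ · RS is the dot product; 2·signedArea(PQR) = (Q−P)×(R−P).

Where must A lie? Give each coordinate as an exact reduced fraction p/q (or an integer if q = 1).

A = (49/5, 39/5)

1. A_x = 49/5  [line -1490/389·x + 2533/389·y + -25777/1945 = 0 ∩ |AC|² = 9677/25]
2. A_y = 39/5  [line -1490/389·x + 2533/389·y + -25777/1945 = 0 ∩ |AC|² = 9677/25]
   → A = (49/5, 39/5)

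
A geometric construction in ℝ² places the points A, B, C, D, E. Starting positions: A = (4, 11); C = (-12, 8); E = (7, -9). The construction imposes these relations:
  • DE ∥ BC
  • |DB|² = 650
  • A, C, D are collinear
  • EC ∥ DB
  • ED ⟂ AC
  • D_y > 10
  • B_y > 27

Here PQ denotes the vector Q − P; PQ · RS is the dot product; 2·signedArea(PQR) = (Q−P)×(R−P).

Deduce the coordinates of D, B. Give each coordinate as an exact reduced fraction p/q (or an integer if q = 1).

1. D_x = 868/265  [A, C, D are collinear ∩ ED ⟂ AC]
2. D_y = 2879/265  [A, C, D are collinear ∩ ED ⟂ AC]
   → D = (868/265, 2879/265)
3. B_x = -4167/265  [DE ∥ BC ∩ EC ∥ DB]
4. B_y = 7384/265  [DE ∥ BC ∩ EC ∥ DB]
   → B = (-4167/265, 7384/265)

B = (-4167/265, 7384/265)
D = (868/265, 2879/265)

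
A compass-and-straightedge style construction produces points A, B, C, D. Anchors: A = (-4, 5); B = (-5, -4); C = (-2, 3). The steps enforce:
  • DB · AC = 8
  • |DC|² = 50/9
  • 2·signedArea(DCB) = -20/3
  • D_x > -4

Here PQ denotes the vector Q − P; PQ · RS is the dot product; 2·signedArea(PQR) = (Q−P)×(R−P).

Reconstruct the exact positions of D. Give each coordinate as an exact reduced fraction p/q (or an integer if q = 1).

1. D_x = -11/3  [2·signedArea(DCB) = -20/3 ∩ DB · AC = 8]
2. D_y = 4/3  [2·signedArea(DCB) = -20/3 ∩ DB · AC = 8]
   → D = (-11/3, 4/3)

D = (-11/3, 4/3)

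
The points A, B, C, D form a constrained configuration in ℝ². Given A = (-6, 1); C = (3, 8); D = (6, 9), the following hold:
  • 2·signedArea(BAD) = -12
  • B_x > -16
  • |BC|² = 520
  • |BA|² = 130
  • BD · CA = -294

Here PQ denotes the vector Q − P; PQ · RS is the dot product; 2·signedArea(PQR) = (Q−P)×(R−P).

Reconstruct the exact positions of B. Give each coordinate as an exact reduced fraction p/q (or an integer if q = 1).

B = (-15, -6)

1. B_x = -15  [2·signedArea(BAD) = -12 ∩ BD · CA = -294]
2. B_y = -6  [2·signedArea(BAD) = -12 ∩ BD · CA = -294]
   → B = (-15, -6)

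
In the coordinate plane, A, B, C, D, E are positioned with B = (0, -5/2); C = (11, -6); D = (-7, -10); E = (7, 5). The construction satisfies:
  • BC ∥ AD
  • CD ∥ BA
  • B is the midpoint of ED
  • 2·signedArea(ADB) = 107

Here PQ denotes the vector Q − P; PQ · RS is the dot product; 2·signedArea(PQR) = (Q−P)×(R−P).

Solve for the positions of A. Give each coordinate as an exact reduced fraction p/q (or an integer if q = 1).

A = (-18, -13/2)

1. A_x = -18  [BC ∥ AD ∩ CD ∥ BA]
2. A_y = -13/2  [BC ∥ AD ∩ CD ∥ BA]
   → A = (-18, -13/2)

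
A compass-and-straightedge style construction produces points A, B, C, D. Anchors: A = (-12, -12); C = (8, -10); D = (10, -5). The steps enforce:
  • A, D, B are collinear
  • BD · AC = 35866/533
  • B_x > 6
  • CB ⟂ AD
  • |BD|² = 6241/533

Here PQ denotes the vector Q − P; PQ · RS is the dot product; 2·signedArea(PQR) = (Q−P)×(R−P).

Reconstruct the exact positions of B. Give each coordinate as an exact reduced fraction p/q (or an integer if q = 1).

1. B_x = 3592/533  [A, D, B are collinear ∩ CB ⟂ AD]
2. B_y = -3218/533  [A, D, B are collinear ∩ CB ⟂ AD]
   → B = (3592/533, -3218/533)

B = (3592/533, -3218/533)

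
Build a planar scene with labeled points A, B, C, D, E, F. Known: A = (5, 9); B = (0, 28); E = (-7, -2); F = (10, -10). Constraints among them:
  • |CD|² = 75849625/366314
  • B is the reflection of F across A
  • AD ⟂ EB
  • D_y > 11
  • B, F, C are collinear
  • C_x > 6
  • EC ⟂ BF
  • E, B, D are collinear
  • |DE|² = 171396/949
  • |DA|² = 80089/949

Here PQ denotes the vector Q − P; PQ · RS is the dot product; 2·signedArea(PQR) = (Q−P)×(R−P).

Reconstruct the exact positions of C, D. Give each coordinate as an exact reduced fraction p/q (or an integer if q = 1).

C = (2675/386, 643/386)
D = (-3745/949, 10522/949)

1. C_x = 2675/386  [B, F, C are collinear ∩ EC ⟂ BF]
2. C_y = 643/386  [B, F, C are collinear ∩ EC ⟂ BF]
   → C = (2675/386, 643/386)
3. D_x = -3745/949  [E, B, D are collinear ∩ AD ⟂ EB]
4. D_y = 10522/949  [E, B, D are collinear ∩ AD ⟂ EB]
   → D = (-3745/949, 10522/949)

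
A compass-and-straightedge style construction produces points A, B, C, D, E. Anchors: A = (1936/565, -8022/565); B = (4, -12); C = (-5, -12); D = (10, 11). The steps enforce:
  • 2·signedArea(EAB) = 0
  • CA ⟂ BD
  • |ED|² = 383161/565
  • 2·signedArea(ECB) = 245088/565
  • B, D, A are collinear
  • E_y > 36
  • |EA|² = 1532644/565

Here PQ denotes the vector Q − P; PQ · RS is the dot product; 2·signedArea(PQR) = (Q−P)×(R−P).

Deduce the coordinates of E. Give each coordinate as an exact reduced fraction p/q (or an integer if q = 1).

E = (9364/565, 20452/565)

1. E_x = 9364/565  [2·signedArea(EAB) = 0 ∩ 2·signedArea(ECB) = 245088/565]
2. E_y = 20452/565  [2·signedArea(EAB) = 0 ∩ 2·signedArea(ECB) = 245088/565]
   → E = (9364/565, 20452/565)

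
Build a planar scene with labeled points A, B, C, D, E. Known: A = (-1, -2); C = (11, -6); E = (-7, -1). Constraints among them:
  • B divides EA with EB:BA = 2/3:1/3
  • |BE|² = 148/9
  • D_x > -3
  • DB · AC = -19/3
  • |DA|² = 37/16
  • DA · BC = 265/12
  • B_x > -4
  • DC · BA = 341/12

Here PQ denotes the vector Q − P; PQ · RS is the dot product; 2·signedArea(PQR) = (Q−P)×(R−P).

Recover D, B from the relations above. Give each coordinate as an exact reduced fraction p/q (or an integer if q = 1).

B = (-3, -5/3)
D = (-5/2, -7/4)

1. B_x = -3  [B divides EA with EB:BA = 2/3:1/3]
2. B_y = -5/3  [B divides EA with EB:BA = 2/3:1/3]
   → B = (-3, -5/3)
3. D_x = -5/2  [DA · BC = 265/12 ∩ DB · AC = -19/3]
4. D_y = -7/4  [DA · BC = 265/12 ∩ DB · AC = -19/3]
   → D = (-5/2, -7/4)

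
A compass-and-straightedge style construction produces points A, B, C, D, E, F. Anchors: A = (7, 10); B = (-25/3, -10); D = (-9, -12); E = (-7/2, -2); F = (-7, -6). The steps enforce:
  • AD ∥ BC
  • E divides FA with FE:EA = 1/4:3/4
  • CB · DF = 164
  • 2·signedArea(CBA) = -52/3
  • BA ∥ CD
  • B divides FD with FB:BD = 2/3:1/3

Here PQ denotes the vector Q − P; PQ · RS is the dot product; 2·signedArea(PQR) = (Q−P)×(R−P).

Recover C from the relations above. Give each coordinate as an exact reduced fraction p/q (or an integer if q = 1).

C = (-73/3, -32)

1. C_x = -73/3  [BA ∥ CD ∩ AD ∥ BC]
2. C_y = -32  [BA ∥ CD ∩ AD ∥ BC]
   → C = (-73/3, -32)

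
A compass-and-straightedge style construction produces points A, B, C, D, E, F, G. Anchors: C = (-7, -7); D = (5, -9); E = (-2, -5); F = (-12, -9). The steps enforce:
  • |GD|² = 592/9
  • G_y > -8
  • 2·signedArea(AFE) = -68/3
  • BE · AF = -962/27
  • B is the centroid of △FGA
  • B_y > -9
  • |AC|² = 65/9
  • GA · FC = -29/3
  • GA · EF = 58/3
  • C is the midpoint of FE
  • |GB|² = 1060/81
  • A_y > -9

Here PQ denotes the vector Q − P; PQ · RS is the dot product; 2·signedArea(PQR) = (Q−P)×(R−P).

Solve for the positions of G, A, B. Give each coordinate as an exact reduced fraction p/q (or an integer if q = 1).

A = (-14/3, -25/3)
B = (-59/9, -25/3)
G = (-3, -23/3)

1. A_x = -14/3  [line -4·x + 10·y + 194/3 = 0 ∩ |AC|² = 65/9]
2. A_y = -25/3  [line -4·x + 10·y + 194/3 = 0 ∩ |AC|² = 65/9]
   → A = (-14/3, -25/3)
3. G_x = -3  [line 10·x + 4·y + 182/3 = 0 ∩ |GD|² = 592/9]
4. G_y = -23/3  [line 10·x + 4·y + 182/3 = 0 ∩ |GD|² = 592/9]
   → G = (-3, -23/3)
5. B_x = -59/9  [B is the centroid of △FGA]
6. B_y = -25/3  [B is the centroid of △FGA]
   → B = (-59/9, -25/3)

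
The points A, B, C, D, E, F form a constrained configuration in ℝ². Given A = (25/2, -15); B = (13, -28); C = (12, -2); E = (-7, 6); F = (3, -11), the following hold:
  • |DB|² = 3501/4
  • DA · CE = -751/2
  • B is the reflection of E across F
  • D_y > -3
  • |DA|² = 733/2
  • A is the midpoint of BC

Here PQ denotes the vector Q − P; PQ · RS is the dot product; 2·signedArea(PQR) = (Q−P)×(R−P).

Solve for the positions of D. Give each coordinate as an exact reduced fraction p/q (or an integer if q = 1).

1. D_x = -2  [line 19·x + -8·y + 18 = 0 ∩ |DB|² = 3501/4]
2. D_y = -5/2  [line 19·x + -8·y + 18 = 0 ∩ |DB|² = 3501/4]
   → D = (-2, -5/2)

D = (-2, -5/2)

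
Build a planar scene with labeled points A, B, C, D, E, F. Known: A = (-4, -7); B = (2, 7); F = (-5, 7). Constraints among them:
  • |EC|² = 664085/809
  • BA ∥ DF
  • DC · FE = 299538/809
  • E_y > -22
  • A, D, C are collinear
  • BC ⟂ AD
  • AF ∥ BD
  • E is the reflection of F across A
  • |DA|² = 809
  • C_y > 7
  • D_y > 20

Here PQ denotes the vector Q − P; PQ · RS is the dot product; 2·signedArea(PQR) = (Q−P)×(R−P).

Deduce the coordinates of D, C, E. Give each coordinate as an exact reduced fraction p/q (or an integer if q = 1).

C = (-1126/809, 6153/809)
D = (1, 21)
E = (-3, -21)

1. D_x = 1  [BA ∥ DF ∩ AF ∥ BD]
2. D_y = 21  [BA ∥ DF ∩ AF ∥ BD]
   → D = (1, 21)
3. C_x = -1126/809  [A, D, C are collinear ∩ BC ⟂ AD]
4. C_y = 6153/809  [A, D, C are collinear ∩ BC ⟂ AD]
   → C = (-1126/809, 6153/809)
5. E_x = -3  [E is the reflection of F across A]
6. E_y = -21  [E is the reflection of F across A]
   → E = (-3, -21)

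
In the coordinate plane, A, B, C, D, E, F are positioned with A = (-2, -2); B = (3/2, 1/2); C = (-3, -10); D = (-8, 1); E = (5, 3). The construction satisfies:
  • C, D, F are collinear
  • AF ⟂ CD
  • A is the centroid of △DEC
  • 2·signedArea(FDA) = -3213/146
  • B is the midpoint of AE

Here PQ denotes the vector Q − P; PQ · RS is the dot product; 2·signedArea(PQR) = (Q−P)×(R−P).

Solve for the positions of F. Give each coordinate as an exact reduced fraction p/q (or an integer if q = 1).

1. F_x = -853/146  [C, D, F are collinear ∩ AF ⟂ CD]
2. F_y = -547/146  [C, D, F are collinear ∩ AF ⟂ CD]
   → F = (-853/146, -547/146)

F = (-853/146, -547/146)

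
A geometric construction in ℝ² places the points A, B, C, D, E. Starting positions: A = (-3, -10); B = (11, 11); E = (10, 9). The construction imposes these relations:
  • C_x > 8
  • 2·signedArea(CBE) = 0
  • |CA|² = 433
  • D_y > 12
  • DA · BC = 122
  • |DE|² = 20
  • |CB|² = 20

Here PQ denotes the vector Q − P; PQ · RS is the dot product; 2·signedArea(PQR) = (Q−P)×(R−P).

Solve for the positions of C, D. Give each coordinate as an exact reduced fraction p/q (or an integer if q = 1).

1. C_x = 9  [line 2·x + -1·y + -11 = 0 ∩ |CA|² = 433]
2. C_y = 7  [line 2·x + -1·y + -11 = 0 ∩ |CA|² = 433]
   → C = (9, 7)
3. D_x = 12  [line 2·x + 4·y + -76 = 0 ∩ |DE|² = 20]
4. D_y = 13  [line 2·x + 4·y + -76 = 0 ∩ |DE|² = 20]
   → D = (12, 13)

C = (9, 7)
D = (12, 13)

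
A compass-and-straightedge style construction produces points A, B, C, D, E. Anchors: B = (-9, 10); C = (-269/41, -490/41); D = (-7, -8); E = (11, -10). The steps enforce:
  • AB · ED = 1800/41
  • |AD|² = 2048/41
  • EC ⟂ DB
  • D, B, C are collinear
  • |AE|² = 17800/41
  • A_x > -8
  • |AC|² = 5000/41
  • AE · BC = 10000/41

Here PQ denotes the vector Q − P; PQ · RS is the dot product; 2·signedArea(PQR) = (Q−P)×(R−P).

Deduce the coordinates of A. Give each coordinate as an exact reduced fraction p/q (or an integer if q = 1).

1. A_x = -319/41  [AB · ED = 1800/41 ∩ AE · BC = 10000/41]
2. A_y = -40/41  [AB · ED = 1800/41 ∩ AE · BC = 10000/41]
   → A = (-319/41, -40/41)

A = (-319/41, -40/41)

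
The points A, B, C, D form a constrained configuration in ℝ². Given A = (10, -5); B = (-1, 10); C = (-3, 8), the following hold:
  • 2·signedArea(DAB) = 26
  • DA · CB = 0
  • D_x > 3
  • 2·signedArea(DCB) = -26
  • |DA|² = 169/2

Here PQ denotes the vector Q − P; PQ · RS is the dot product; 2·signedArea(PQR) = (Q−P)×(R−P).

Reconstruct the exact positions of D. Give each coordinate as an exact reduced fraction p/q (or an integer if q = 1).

D = (7/2, 3/2)

1. D_x = 7/2  [DA · CB = 0 ∩ 2·signedArea(DCB) = -26]
2. D_y = 3/2  [DA · CB = 0 ∩ 2·signedArea(DCB) = -26]
   → D = (7/2, 3/2)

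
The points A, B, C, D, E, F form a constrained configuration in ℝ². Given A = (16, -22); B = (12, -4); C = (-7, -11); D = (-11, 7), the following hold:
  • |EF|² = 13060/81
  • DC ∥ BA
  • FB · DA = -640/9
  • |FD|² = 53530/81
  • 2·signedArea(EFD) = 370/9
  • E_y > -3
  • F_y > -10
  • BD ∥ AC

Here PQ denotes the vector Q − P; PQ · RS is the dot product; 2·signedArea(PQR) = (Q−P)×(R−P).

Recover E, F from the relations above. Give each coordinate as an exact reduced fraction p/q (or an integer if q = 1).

E = (-2, -8/3)
F = (26/3, -86/9)

1. F_x = 26/3  [line -27·x + 29·y + 4600/9 = 0 ∩ |FD|² = 53530/81]
2. F_y = -86/9  [line -27·x + 29·y + 4600/9 = 0 ∩ |FD|² = 53530/81]
   → F = (26/3, -86/9)
3. E_x = -2  [line -149/9·x + -59/3·y + -770/9 = 0 ∩ |EF|² = 13060/81]
4. E_y = -8/3  [line -149/9·x + -59/3·y + -770/9 = 0 ∩ |EF|² = 13060/81]
   → E = (-2, -8/3)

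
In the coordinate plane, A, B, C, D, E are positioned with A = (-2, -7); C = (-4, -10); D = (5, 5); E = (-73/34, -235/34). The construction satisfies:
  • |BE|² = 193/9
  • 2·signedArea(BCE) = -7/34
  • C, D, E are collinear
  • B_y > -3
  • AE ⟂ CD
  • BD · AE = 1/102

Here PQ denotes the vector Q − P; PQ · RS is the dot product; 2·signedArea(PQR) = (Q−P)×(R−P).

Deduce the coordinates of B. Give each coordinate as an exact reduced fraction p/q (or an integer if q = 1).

B = (29/102, -101/34)

1. B_x = 29/102  [line 5/34·x + -3/34·y + -31/102 = 0 ∩ |BE|² = 193/9]
2. B_y = -101/34  [line 5/34·x + -3/34·y + -31/102 = 0 ∩ |BE|² = 193/9]
   → B = (29/102, -101/34)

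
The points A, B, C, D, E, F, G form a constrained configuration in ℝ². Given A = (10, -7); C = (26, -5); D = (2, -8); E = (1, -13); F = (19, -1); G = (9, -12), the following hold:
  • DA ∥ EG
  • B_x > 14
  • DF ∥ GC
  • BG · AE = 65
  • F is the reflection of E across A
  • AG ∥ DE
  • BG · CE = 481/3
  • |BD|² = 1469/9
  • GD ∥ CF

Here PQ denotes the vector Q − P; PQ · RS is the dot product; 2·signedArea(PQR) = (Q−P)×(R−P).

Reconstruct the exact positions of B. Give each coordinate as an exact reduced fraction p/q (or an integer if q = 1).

B = (44/3, -29/3)

1. B_x = 44/3  [BG · AE = 65 ∩ BG · CE = 481/3]
2. B_y = -29/3  [BG · AE = 65 ∩ BG · CE = 481/3]
   → B = (44/3, -29/3)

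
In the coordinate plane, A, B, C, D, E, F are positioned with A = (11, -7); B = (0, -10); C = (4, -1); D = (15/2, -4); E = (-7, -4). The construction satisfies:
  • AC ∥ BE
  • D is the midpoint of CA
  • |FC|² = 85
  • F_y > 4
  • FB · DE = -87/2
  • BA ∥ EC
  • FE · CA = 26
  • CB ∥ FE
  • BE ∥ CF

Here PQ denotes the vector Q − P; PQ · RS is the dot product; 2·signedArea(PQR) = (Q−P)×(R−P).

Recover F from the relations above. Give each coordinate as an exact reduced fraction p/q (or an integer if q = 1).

F = (-3, 5)

1. F_x = -3  [CB ∥ FE ∩ BE ∥ CF]
2. F_y = 5  [CB ∥ FE ∩ BE ∥ CF]
   → F = (-3, 5)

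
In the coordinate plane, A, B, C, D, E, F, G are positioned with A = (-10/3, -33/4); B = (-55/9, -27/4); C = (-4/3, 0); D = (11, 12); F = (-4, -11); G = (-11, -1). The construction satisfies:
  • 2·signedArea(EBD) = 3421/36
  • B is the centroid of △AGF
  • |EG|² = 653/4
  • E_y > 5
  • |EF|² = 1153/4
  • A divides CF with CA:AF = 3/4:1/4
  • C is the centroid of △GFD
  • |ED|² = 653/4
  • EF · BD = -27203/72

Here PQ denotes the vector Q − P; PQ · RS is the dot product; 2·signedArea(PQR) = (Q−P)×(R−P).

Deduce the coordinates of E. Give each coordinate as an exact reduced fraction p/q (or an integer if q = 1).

1. E_x = 0  [EF · BD = -27203/72 ∩ 2·signedArea(EBD) = 3421/36]
2. E_y = 11/2  [EF · BD = -27203/72 ∩ 2·signedArea(EBD) = 3421/36]
   → E = (0, 11/2)

E = (0, 11/2)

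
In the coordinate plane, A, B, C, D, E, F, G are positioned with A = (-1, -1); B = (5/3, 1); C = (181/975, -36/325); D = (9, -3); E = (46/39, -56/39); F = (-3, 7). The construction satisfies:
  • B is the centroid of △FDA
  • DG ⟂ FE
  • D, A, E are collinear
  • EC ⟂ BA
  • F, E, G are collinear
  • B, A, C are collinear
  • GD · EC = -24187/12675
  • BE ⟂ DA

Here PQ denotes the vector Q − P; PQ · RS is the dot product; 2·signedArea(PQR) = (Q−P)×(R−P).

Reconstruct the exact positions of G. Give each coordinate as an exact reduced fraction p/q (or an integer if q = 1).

1. G_x = 3694/1105  [F, E, G are collinear ∩ DG ⟂ FE]
2. G_y = -6412/1105  [F, E, G are collinear ∩ DG ⟂ FE]
   → G = (3694/1105, -6412/1105)

G = (3694/1105, -6412/1105)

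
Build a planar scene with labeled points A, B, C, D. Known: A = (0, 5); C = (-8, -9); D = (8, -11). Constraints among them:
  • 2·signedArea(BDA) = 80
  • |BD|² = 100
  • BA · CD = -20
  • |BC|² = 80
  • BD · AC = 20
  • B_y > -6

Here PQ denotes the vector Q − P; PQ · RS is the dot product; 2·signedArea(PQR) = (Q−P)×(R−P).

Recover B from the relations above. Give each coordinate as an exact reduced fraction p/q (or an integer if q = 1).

B = (0, -5)

1. B_x = 0  [BD · AC = 20 ∩ 2·signedArea(BDA) = 80]
2. B_y = -5  [BD · AC = 20 ∩ 2·signedArea(BDA) = 80]
   → B = (0, -5)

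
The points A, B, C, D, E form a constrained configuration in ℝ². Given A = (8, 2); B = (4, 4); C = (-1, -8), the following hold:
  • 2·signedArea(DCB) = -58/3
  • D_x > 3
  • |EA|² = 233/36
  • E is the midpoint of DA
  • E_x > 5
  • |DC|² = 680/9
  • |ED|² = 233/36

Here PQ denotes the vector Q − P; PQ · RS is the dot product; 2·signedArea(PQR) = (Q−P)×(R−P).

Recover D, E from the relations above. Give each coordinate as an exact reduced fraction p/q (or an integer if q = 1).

D = (11/3, -2/3)
E = (35/6, 2/3)

1. D_x = 11/3  [line -12·x + 5·y + 142/3 = 0 ∩ |DC|² = 680/9]
2. D_y = -2/3  [line -12·x + 5·y + 142/3 = 0 ∩ |DC|² = 680/9]
   → D = (11/3, -2/3)
3. E_x = 35/6  [E is the midpoint of DA]
4. E_y = 2/3  [E is the midpoint of DA]
   → E = (35/6, 2/3)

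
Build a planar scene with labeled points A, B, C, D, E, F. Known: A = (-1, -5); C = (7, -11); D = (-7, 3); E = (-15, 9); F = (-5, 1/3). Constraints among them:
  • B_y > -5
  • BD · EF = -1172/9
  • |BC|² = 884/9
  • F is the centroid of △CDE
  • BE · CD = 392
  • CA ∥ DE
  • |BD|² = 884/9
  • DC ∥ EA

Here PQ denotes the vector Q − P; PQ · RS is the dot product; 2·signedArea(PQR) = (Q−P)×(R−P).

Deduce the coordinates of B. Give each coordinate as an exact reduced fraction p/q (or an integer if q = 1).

1. B_x = -1/3  [BE · CD = 392 ∩ BD · EF = -1172/9]
2. B_y = -13/3  [BE · CD = 392 ∩ BD · EF = -1172/9]
   → B = (-1/3, -13/3)

B = (-1/3, -13/3)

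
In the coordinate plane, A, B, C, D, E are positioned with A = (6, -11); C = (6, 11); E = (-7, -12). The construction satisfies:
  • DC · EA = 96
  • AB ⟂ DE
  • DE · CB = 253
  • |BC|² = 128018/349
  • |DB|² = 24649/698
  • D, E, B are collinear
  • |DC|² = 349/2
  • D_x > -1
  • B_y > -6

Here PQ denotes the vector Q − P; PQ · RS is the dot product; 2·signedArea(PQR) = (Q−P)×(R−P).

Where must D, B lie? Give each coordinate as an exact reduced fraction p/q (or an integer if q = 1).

1. D_x = -1/2  [line -13·x + -1·y + -7 = 0 ∩ |DC|² = 349/2]
2. D_y = -1/2  [line -13·x + -1·y + -7 = 0 ∩ |DC|² = 349/2]
   → D = (-1/2, -1/2)
3. B_x = -1195/349  [D, E, B are collinear ∩ AB ⟂ DE]
4. B_y = -1980/349  [D, E, B are collinear ∩ AB ⟂ DE]
   → B = (-1195/349, -1980/349)

B = (-1195/349, -1980/349)
D = (-1/2, -1/2)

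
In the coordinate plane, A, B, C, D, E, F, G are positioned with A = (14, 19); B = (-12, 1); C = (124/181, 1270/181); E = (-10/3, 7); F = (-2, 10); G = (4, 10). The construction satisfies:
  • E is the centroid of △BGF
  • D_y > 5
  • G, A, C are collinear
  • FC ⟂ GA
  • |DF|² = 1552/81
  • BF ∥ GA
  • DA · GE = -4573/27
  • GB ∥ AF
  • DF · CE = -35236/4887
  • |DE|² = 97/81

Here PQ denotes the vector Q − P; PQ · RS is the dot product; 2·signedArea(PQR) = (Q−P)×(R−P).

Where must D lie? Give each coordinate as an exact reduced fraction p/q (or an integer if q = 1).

1. D_x = -34/9  [DF · CE = -35236/4887 ∩ DA · GE = -4573/27]
2. D_y = 6  [DF · CE = -35236/4887 ∩ DA · GE = -4573/27]
   → D = (-34/9, 6)

D = (-34/9, 6)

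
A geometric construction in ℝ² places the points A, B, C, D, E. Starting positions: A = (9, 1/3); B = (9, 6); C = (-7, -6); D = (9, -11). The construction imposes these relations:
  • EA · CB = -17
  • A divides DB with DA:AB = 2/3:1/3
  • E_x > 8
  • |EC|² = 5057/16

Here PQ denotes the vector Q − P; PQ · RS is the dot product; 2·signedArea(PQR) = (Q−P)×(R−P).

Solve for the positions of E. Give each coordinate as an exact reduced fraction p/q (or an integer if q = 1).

1. E_x = 9  [line -16·x + -12·y + 165 = 0 ∩ |EC|² = 5057/16]
2. E_y = 7/4  [line -16·x + -12·y + 165 = 0 ∩ |EC|² = 5057/16]
   → E = (9, 7/4)

E = (9, 7/4)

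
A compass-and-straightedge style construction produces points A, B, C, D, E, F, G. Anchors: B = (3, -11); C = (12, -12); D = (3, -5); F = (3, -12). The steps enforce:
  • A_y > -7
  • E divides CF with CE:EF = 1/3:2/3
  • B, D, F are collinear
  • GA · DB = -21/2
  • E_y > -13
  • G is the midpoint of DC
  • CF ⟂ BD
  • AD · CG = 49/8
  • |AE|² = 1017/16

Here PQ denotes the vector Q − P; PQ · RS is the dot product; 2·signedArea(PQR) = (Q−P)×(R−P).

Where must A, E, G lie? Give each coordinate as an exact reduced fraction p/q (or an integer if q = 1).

A = (3, -27/4)
E = (9, -12)
G = (15/2, -17/2)

1. E_x = 9  [E divides CF with CE:EF = 1/3:2/3]
2. E_y = -12  [E divides CF with CE:EF = 1/3:2/3]
   → E = (9, -12)
3. G_x = 15/2  [G is the midpoint of DC]
4. G_y = -17/2  [G is the midpoint of DC]
   → G = (15/2, -17/2)
5. A_x = 3  [AD · CG = 49/8 ∩ GA · DB = -21/2]
6. A_y = -27/4  [AD · CG = 49/8 ∩ GA · DB = -21/2]
   → A = (3, -27/4)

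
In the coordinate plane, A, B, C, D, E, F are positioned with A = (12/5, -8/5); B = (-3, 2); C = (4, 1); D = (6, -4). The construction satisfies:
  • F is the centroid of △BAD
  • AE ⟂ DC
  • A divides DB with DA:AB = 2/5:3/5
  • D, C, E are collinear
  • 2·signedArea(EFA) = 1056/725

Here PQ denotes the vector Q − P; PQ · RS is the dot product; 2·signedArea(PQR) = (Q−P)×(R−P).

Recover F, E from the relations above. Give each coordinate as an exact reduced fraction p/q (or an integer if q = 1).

E = (678/145, -20/29)
F = (9/5, -6/5)

1. F_x = 9/5  [F is the centroid of △BAD]
2. F_y = -6/5  [F is the centroid of △BAD]
   → F = (9/5, -6/5)
3. E_x = 678/145  [D, C, E are collinear ∩ AE ⟂ DC]
4. E_y = -20/29  [D, C, E are collinear ∩ AE ⟂ DC]
   → E = (678/145, -20/29)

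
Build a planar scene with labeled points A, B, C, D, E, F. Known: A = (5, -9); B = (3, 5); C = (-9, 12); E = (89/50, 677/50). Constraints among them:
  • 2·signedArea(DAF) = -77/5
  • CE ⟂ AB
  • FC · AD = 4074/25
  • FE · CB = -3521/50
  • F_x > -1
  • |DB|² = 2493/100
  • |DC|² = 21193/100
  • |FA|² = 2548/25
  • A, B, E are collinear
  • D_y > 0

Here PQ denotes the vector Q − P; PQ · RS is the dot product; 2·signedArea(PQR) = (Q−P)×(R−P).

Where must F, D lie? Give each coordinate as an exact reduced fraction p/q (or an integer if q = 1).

1. F_x = -3/5  [line -12·x + 7·y + -3 = 0 ∩ |FA|² = 2548/25]
2. F_y = -3/5  [line -12·x + 7·y + -3 = 0 ∩ |FA|² = 2548/25]
   → F = (-3/5, -3/5)
3. D_x = 3/10  [FC · AD = 4074/25 ∩ 2·signedArea(DAF) = -77/5]
4. D_y = 4/5  [FC · AD = 4074/25 ∩ 2·signedArea(DAF) = -77/5]
   → D = (3/10, 4/5)

D = (3/10, 4/5)
F = (-3/5, -3/5)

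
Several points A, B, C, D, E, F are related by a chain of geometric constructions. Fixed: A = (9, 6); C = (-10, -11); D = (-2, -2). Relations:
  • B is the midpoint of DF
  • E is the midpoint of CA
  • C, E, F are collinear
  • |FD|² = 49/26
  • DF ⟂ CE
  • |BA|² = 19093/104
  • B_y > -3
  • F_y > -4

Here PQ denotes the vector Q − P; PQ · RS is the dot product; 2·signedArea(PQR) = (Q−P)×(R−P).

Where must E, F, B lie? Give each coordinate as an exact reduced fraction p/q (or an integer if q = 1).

B = (-401/260, -653/260)
E = (-1/2, -5/2)
F = (-141/130, -393/130)

1. E_x = -1/2  [E is the midpoint of CA]
2. E_y = -5/2  [E is the midpoint of CA]
   → E = (-1/2, -5/2)
3. F_x = -141/130  [C, E, F are collinear ∩ DF ⟂ CE]
4. F_y = -393/130  [C, E, F are collinear ∩ DF ⟂ CE]
   → F = (-141/130, -393/130)
5. B_x = -401/260  [B is the midpoint of DF]
6. B_y = -653/260  [B is the midpoint of DF]
   → B = (-401/260, -653/260)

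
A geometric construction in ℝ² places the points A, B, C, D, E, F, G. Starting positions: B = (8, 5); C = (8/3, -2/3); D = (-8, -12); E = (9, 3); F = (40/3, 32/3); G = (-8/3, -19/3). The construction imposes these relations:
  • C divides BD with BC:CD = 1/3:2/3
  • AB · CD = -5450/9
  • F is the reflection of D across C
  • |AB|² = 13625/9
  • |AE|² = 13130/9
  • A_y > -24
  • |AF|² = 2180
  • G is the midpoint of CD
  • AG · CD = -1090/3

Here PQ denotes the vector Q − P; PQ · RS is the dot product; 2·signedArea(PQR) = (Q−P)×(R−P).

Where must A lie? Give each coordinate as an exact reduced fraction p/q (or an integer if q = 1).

A = (-56/3, -70/3)

1. A_x = -56/3  [line 32/3·x + 34/3·y + 4172/9 = 0 ∩ |AB|² = 13625/9]
2. A_y = -70/3  [line 32/3·x + 34/3·y + 4172/9 = 0 ∩ |AB|² = 13625/9]
   → A = (-56/3, -70/3)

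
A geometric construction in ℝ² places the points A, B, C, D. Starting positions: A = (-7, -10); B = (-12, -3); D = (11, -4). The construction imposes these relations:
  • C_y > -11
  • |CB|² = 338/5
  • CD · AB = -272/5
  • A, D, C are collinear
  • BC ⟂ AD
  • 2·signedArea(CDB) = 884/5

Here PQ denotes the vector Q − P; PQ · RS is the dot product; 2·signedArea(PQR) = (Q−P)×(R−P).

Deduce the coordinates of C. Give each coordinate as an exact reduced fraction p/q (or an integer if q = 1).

C = (-47/5, -54/5)

1. C_x = -47/5  [A, D, C are collinear ∩ BC ⟂ AD]
2. C_y = -54/5  [A, D, C are collinear ∩ BC ⟂ AD]
   → C = (-47/5, -54/5)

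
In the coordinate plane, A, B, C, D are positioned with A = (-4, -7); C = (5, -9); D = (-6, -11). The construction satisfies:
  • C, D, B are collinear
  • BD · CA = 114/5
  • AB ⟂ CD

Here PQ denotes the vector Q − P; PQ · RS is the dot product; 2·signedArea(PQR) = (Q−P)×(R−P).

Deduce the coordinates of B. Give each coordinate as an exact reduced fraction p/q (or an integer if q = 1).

B = (-84/25, -263/25)

1. B_x = -84/25  [C, D, B are collinear ∩ AB ⟂ CD]
2. B_y = -263/25  [C, D, B are collinear ∩ AB ⟂ CD]
   → B = (-84/25, -263/25)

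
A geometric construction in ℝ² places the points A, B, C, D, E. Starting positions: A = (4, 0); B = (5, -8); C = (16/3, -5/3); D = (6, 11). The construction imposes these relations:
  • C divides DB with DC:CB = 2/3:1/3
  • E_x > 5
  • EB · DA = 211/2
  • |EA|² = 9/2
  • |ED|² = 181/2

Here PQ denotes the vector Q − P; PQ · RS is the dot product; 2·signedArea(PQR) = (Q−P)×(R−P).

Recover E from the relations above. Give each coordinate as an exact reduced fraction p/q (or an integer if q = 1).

E = (11/2, 3/2)

1. E_x = 11/2  [line 2·x + 11·y + -55/2 = 0 ∩ |ED|² = 181/2]
2. E_y = 3/2  [line 2·x + 11·y + -55/2 = 0 ∩ |ED|² = 181/2]
   → E = (11/2, 3/2)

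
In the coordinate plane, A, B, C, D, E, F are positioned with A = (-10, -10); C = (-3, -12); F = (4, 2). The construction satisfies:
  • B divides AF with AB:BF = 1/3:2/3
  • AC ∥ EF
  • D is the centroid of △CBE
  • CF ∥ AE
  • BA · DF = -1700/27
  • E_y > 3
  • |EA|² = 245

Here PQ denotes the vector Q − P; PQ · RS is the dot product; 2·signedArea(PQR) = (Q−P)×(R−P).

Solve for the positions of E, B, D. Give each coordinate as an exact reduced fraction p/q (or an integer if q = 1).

B = (-16/3, -6)
D = (-34/9, -14/3)
E = (-3, 4)

1. E_x = -3  [AC ∥ EF ∩ CF ∥ AE]
2. E_y = 4  [AC ∥ EF ∩ CF ∥ AE]
   → E = (-3, 4)
3. B_x = -16/3  [B divides AF with AB:BF = 1/3:2/3]
4. B_y = -6  [B divides AF with AB:BF = 1/3:2/3]
   → B = (-16/3, -6)
5. D_x = -34/9  [D is the centroid of △CBE]
6. D_y = -14/3  [D is the centroid of △CBE]
   → D = (-34/9, -14/3)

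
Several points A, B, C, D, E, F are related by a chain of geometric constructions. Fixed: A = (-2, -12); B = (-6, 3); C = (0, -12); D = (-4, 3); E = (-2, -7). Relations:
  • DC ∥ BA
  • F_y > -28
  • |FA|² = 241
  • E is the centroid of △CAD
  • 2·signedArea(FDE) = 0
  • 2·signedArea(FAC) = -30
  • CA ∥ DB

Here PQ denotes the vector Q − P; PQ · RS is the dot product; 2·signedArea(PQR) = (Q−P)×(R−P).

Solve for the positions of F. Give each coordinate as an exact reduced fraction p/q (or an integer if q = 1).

1. F_x = 2  [2·signedArea(FDE) = 0 ∩ 2·signedArea(FAC) = -30]
2. F_y = -27  [2·signedArea(FDE) = 0 ∩ 2·signedArea(FAC) = -30]
   → F = (2, -27)

F = (2, -27)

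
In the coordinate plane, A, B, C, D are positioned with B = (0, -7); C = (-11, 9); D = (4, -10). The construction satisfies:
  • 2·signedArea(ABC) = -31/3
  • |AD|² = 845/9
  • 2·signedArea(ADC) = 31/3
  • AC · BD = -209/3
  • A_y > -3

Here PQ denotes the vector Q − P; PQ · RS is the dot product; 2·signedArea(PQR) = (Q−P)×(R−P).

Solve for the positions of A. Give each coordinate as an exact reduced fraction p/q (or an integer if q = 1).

1. A_x = -7/3  [2·signedArea(ADC) = 31/3 ∩ 2·signedArea(ABC) = -31/3]
2. A_y = -8/3  [2·signedArea(ADC) = 31/3 ∩ 2·signedArea(ABC) = -31/3]
   → A = (-7/3, -8/3)

A = (-7/3, -8/3)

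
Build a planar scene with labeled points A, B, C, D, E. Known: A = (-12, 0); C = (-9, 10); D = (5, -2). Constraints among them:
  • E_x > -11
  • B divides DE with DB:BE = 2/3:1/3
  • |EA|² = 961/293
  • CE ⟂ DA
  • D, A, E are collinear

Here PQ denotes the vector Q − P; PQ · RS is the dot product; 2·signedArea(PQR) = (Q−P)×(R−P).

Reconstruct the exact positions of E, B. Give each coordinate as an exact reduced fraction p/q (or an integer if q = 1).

1. E_x = -2989/293  [D, A, E are collinear ∩ CE ⟂ DA]
2. E_y = -62/293  [D, A, E are collinear ∩ CE ⟂ DA]
   → E = (-2989/293, -62/293)
3. B_x = -4513/879  [B divides DE with DB:BE = 2/3:1/3]
4. B_y = -710/879  [B divides DE with DB:BE = 2/3:1/3]
   → B = (-4513/879, -710/879)

B = (-4513/879, -710/879)
E = (-2989/293, -62/293)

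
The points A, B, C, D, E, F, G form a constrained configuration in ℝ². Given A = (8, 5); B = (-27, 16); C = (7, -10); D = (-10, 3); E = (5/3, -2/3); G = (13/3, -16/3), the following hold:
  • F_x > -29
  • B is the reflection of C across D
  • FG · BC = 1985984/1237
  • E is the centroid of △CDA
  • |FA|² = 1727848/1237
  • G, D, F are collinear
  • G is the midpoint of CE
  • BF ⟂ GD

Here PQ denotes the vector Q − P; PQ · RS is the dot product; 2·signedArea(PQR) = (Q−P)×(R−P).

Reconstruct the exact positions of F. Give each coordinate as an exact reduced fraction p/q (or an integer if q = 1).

F = (-35074/1237, 16911/1237)

1. F_x = -35074/1237  [G, D, F are collinear ∩ BF ⟂ GD]
2. F_y = 16911/1237  [G, D, F are collinear ∩ BF ⟂ GD]
   → F = (-35074/1237, 16911/1237)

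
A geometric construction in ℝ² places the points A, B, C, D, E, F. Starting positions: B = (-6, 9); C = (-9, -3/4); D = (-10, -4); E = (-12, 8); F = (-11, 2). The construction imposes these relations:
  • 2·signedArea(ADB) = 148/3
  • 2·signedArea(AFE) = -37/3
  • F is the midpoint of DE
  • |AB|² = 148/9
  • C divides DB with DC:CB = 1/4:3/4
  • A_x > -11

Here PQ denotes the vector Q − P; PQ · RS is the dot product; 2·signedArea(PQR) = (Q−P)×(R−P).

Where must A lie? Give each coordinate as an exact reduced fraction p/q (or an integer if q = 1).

1. A_x = -10  [2·signedArea(ADB) = 148/3 ∩ 2·signedArea(AFE) = -37/3]
2. A_y = 25/3  [2·signedArea(ADB) = 148/3 ∩ 2·signedArea(AFE) = -37/3]
   → A = (-10, 25/3)

A = (-10, 25/3)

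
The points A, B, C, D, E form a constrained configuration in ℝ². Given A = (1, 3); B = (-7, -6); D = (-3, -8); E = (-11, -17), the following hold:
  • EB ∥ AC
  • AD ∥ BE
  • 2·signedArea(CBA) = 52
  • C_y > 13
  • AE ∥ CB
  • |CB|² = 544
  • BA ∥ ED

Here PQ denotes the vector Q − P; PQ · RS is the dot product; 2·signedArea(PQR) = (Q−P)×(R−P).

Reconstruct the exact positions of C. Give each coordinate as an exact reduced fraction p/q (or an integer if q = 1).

C = (5, 14)

1. C_x = 5  [AE ∥ CB ∩ EB ∥ AC]
2. C_y = 14  [AE ∥ CB ∩ EB ∥ AC]
   → C = (5, 14)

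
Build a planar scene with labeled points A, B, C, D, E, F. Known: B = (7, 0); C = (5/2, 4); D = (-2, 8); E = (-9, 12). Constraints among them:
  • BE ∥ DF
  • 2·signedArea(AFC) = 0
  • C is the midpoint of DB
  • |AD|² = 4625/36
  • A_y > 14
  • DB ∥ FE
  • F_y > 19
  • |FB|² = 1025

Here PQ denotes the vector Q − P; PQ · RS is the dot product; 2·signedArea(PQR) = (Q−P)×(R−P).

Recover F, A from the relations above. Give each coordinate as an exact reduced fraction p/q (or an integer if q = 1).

A = (-67/6, 44/3)
F = (-18, 20)

1. F_x = -18  [DB ∥ FE ∩ BE ∥ DF]
2. F_y = 20  [DB ∥ FE ∩ BE ∥ DF]
   → F = (-18, 20)
3. A_x = -67/6  [line 16·x + 41/2·y + -122 = 0 ∩ |AD|² = 4625/36]
4. A_y = 44/3  [line 16·x + 41/2·y + -122 = 0 ∩ |AD|² = 4625/36]
   → A = (-67/6, 44/3)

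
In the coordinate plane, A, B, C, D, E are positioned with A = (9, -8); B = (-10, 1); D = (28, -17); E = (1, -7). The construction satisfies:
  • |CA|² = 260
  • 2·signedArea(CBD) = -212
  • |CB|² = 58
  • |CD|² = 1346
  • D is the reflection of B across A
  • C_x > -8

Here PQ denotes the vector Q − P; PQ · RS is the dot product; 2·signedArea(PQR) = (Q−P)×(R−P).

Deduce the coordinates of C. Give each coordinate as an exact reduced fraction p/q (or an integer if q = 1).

C = (-7, -6)

1. C_x = -7  [line 18·x + 38·y + 354 = 0 ∩ |CB|² = 58]
2. C_y = -6  [line 18·x + 38·y + 354 = 0 ∩ |CB|² = 58]
   → C = (-7, -6)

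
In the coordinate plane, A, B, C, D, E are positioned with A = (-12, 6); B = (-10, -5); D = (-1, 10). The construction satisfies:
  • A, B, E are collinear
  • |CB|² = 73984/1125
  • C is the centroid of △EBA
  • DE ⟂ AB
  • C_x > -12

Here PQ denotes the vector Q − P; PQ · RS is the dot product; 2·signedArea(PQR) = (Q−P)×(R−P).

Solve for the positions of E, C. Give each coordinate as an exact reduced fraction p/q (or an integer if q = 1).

1. E_x = -1544/125  [A, B, E are collinear ∩ DE ⟂ AB]
2. E_y = 992/125  [A, B, E are collinear ∩ DE ⟂ AB]
   → E = (-1544/125, 992/125)
3. C_x = -4294/375  [C is the centroid of △EBA]
4. C_y = 1117/375  [C is the centroid of △EBA]
   → C = (-4294/375, 1117/375)

C = (-4294/375, 1117/375)
E = (-1544/125, 992/125)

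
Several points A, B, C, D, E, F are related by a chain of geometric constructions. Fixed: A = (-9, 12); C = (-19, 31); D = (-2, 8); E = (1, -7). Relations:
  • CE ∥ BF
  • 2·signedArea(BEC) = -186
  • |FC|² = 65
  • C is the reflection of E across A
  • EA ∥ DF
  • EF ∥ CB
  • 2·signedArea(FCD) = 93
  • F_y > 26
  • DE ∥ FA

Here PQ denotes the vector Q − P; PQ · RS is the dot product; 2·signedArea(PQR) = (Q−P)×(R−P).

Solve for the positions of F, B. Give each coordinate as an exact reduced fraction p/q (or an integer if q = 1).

1. F_x = -12  [DE ∥ FA ∩ EA ∥ DF]
2. F_y = 27  [DE ∥ FA ∩ EA ∥ DF]
   → F = (-12, 27)
3. B_x = -32  [CE ∥ BF ∩ EF ∥ CB]
4. B_y = 65  [CE ∥ BF ∩ EF ∥ CB]
   → B = (-32, 65)

B = (-32, 65)
F = (-12, 27)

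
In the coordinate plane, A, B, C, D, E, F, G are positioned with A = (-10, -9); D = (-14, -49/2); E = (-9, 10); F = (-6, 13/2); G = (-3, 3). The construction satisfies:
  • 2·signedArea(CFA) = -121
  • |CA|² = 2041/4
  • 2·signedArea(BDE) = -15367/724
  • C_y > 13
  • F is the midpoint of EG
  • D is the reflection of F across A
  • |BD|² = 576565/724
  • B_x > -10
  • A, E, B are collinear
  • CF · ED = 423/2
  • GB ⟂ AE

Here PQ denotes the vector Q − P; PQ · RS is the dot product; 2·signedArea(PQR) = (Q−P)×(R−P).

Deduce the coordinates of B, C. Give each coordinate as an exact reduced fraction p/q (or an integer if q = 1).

1. B_x = -3385/362  [A, E, B are collinear ∩ GB ⟂ AE]
2. B_y = 1207/362  [A, E, B are collinear ∩ GB ⟂ AE]
   → B = (-3385/362, 1207/362)
3. C_x = -12  [2·signedArea(CFA) = -121 ∩ CF · ED = 423/2]
4. C_y = 27/2  [2·signedArea(CFA) = -121 ∩ CF · ED = 423/2]
   → C = (-12, 27/2)

B = (-3385/362, 1207/362)
C = (-12, 27/2)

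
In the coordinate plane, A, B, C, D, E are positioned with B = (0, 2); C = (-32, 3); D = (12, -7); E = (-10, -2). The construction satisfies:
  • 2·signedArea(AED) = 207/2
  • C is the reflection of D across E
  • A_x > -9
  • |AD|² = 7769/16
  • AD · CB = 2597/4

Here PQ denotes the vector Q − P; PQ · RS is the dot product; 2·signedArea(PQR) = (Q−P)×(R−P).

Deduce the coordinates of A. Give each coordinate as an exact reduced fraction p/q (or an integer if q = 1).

A = (-8, 9/4)

1. A_x = -8  [AD · CB = 2597/4 ∩ 2·signedArea(AED) = 207/2]
2. A_y = 9/4  [AD · CB = 2597/4 ∩ 2·signedArea(AED) = 207/2]
   → A = (-8, 9/4)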